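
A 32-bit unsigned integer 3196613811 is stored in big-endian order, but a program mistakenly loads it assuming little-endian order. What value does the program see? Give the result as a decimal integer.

3010758846

3196613811 in 32-bit hexadecimal is 0xBE8874B3.
Stored big-endian, the bytes at ascending addresses are BE 88 74 B3.
Read back as little-endian, the first byte is least significant, giving 0xB37488BE.
0xB37488BE = 3010758846.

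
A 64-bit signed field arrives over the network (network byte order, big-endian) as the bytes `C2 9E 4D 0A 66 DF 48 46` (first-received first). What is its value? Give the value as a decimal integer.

-4423013076960327610

In big-endian order the high byte comes first in memory.
The bytes are already most-significant first: 0xC29E4D0A66DF4846.
Top bit is set, so as a signed 64-bit value this is 0xC29E4D0A66DF4846 − 2^64 = -4423013076960327610.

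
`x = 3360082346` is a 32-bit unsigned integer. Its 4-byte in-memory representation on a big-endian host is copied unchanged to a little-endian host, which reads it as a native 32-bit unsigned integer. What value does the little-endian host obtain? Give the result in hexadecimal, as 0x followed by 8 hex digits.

3360082346 in 32-bit hexadecimal is 0xC846C9AA.
Stored big-endian, the bytes at ascending addresses are C8 46 C9 AA.
Read back as little-endian, the first byte is least significant, giving 0xAAC946C8.

0xAAC946C8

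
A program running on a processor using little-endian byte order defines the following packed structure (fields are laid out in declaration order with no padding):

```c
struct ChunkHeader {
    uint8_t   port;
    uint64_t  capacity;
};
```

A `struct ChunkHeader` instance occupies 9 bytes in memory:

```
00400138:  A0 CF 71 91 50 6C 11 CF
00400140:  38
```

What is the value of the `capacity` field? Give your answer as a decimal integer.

4093509743208919503

`capacity` follows `port` (1 byte), so it starts at byte offset 1 and occupies 8 bytes.
Bytes at offsets 1..8: CF 71 91 50 6C 11 CF 38.
In little-endian order the low byte comes first in memory.
Reassemble most-significant byte first: 38 CF 11 6C 50 91 71 CF → 0x38CF116C509171CF.
0x38CF116C509171CF = 4093509743208919503.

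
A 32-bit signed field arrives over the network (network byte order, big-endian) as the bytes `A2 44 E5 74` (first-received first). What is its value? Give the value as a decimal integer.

Big-endian: lowest address holds the most-significant byte.
The bytes are already most-significant first: 0xA244E574.
Top bit is set, so as a signed 32-bit value this is 0xA244E574 − 2^32 = -1572543116.

-1572543116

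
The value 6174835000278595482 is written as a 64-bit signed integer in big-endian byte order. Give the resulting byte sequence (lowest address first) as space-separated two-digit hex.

6174835000278595482 in hexadecimal, padded to 64 bits, is 0x55B16BB79241379A.
Split into bytes (most-significant first): 55 B1 6B B7 92 41 37 9A.
Big-endian: lowest address holds the most-significant byte.
So the memory order matches the most-significant-first order: 55 B1 6B B7 92 41 37 9A.

55 B1 6B B7 92 41 37 9A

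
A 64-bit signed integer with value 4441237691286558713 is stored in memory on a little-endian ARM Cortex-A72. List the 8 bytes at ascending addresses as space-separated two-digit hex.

F9 17 36 48 26 72 A2 3D

4441237691286558713 in hexadecimal, padded to 64 bits, is 0x3DA27226483617F9.
Split into bytes (most-significant first): 3D A2 72 26 48 36 17 F9.
Little-endian stores the least-significant byte at the lowest address.
So at ascending addresses the bytes are F9 17 36 48 26 72 A2 3D.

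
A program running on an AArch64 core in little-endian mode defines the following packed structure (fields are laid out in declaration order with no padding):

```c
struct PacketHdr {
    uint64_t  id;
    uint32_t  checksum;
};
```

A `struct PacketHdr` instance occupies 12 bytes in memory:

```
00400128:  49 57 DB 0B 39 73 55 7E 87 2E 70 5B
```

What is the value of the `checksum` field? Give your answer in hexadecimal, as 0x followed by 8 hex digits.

`checksum` follows `id` (8 bytes), so it starts at byte offset 8 and occupies 4 bytes.
Bytes at offsets 8..11: 87 2E 70 5B.
Little-endian: lowest address holds the least-significant byte.
Reassemble most-significant byte first: 5B 70 2E 87 → 0x5B702E87.

0x5B702E87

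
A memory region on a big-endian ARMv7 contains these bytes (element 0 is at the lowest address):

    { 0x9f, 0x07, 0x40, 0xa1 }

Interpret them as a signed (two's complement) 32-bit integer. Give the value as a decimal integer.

-1626914655

Big-endian: lowest address holds the most-significant byte.
The bytes are already most-significant first: 0x9F0740A1.
Top bit is set, so as a signed 32-bit value this is 0x9F0740A1 − 2^32 = -1626914655.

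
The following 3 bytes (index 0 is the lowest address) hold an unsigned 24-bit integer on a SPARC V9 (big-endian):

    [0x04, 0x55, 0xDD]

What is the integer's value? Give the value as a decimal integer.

284125

Big-endian: lowest address holds the most-significant byte.
The bytes are already most-significant first: 0x0455DD.
0x0455DD = 284125.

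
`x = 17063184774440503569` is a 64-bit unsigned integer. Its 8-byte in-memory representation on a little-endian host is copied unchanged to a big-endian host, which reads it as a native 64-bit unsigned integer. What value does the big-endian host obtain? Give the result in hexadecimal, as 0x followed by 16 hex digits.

0x114961D1259CCCEC

17063184774440503569 in 64-bit hexadecimal is 0xECCC9C25D1614911.
Stored little-endian, the bytes at ascending addresses are 11 49 61 D1 25 9C CC EC.
Read back as big-endian, the last byte is least significant, giving 0x114961D1259CCCEC.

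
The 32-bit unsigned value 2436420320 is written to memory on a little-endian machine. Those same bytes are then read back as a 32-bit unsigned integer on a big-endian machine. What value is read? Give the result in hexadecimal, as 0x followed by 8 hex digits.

2436420320 in 32-bit hexadecimal is 0x9138D2E0.
Stored little-endian, the bytes at ascending addresses are E0 D2 38 91.
Read back as big-endian, the last byte is least significant, giving 0xE0D23891.

0xE0D23891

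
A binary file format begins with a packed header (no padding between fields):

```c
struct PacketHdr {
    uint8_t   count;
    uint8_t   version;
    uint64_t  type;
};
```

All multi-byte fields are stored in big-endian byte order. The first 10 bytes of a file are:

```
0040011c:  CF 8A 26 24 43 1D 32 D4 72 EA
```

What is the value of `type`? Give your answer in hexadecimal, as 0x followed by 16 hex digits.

`type` follows `count` (1 B), `version` (1 B), so it starts at offset 1 + 1 = 2 and occupies 8 bytes.
Bytes at offsets 2..9: 26 24 43 1D 32 D4 72 EA.
In big-endian order the high byte comes first in memory.
The bytes are already most-significant first: 0x2624431D32D472EA.

0x2624431D32D472EA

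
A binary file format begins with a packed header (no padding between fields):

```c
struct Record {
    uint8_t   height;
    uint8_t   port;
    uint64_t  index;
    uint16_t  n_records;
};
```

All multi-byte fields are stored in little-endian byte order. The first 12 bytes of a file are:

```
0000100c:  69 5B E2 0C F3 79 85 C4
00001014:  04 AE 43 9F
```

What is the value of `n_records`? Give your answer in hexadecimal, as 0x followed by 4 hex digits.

0x9F43

`n_records` follows `height` (1 B), `port` (1 B), `index` (8 B), so it starts at offset 1 + 1 + 8 = 10 and occupies 2 bytes.
Bytes at offsets 10..11: 43 9F.
Little-endian stores the least-significant byte at the lowest address.
Reassemble most-significant byte first: 9F 43 → 0x9F43.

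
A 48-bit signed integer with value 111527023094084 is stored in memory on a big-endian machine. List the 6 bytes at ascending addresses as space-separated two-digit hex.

111527023094084 in hexadecimal, padded to 48 bits, is 0x656EE8982944.
Split into bytes (most-significant first): 65 6E E8 98 29 44.
Big-endian: lowest address holds the most-significant byte.
So the memory order matches the most-significant-first order: 65 6E E8 98 29 44.

65 6E E8 98 29 44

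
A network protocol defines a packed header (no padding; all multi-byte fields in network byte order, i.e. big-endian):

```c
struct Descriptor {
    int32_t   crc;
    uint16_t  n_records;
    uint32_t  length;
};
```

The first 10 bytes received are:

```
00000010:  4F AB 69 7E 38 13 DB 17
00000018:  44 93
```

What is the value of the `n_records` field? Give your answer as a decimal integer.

`n_records` follows `crc` (4 bytes), so it starts at byte offset 4 and occupies 2 bytes.
Bytes at offsets 4..5: 38 13.
Big-endian: lowest address holds the most-significant byte.
The bytes are already most-significant first: 0x3813.
0x3813 = 14355.

14355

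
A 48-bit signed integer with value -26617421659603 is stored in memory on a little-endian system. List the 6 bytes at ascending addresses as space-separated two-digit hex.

2D 82 09 A6 CA E7

Two's complement of -26617421659603 in 48 bits: 26617421659603 = 0x183559F67DD3; invert → 0xE7CAA609822C; add 1 → 0xE7CAA609822D.
Split into bytes (most-significant first): E7 CA A6 09 82 2D.
In little-endian order the low byte comes first in memory.
So at ascending addresses the bytes are 2D 82 09 A6 CA E7.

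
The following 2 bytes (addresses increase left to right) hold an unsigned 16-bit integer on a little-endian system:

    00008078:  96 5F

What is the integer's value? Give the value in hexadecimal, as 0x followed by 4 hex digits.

Little-endian stores the least-significant byte at the lowest address.
Reassemble most-significant byte first: 5F 96 → 0x5F96.

0x5F96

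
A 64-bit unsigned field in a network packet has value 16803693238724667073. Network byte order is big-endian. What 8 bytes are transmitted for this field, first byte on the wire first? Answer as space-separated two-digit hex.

16803693238724667073 in hexadecimal, padded to 64 bits, is 0xE932B5F888D126C1.
Split into bytes (most-significant first): E9 32 B5 F8 88 D1 26 C1.
Big-endian: lowest address holds the most-significant byte.
So the memory order matches the most-significant-first order: E9 32 B5 F8 88 D1 26 C1.

E9 32 B5 F8 88 D1 26 C1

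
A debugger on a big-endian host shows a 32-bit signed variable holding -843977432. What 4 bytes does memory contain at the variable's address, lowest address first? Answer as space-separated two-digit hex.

CD B1 ED 28

Two's complement of -843977432 in 32 bits: 843977432 = 0x324E12D8; invert → 0xCDB1ED27; add 1 → 0xCDB1ED28.
Split into bytes (most-significant first): CD B1 ED 28.
In big-endian order the high byte comes first in memory.
So the memory order matches the most-significant-first order: CD B1 ED 28.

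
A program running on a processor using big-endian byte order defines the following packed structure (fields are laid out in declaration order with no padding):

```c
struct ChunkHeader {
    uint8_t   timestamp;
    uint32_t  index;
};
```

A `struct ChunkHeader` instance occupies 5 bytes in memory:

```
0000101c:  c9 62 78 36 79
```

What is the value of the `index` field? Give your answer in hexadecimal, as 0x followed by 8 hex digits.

0x62783679

`index` follows `timestamp` (1 byte), so it starts at byte offset 1 and occupies 4 bytes.
Bytes at offsets 1..4: 62 78 36 79.
In big-endian order the high byte comes first in memory.
The bytes are already most-significant first: 0x62783679.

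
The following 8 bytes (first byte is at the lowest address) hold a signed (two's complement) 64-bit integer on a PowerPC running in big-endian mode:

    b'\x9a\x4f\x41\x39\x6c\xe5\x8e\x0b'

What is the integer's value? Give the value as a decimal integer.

-7327566353812582901

In big-endian order the high byte comes first in memory.
The bytes are already most-significant first: 0x9A4F41396CE58E0B.
Top bit is set, so as a signed 64-bit value this is 0x9A4F41396CE58E0B − 2^64 = -7327566353812582901.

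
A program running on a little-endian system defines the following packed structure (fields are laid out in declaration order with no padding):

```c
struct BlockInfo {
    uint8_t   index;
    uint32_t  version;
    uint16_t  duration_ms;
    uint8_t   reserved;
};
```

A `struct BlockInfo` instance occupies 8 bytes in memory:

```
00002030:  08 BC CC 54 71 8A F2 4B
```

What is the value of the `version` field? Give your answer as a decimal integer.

1901382844

`version` follows `index` (1 byte), so it starts at byte offset 1 and occupies 4 bytes.
Bytes at offsets 1..4: BC CC 54 71.
Little-endian: lowest address holds the least-significant byte.
Reassemble most-significant byte first: 71 54 CC BC → 0x7154CCBC.
0x7154CCBC = 1901382844.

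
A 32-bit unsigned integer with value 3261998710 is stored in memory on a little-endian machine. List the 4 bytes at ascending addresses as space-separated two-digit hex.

3261998710 in hexadecimal, padded to 32 bits, is 0xC26E2676.
Split into bytes (most-significant first): C2 6E 26 76.
In little-endian order the low byte comes first in memory.
So at ascending addresses the bytes are 76 26 6E C2.

76 26 6E C2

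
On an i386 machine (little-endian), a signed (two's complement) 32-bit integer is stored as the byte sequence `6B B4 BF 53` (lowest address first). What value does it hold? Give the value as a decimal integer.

Little-endian stores the least-significant byte at the lowest address.
Reassemble most-significant byte first: 53 BF B4 6B → 0x53BFB46B.
0x53BFB46B = 1405072491.

1405072491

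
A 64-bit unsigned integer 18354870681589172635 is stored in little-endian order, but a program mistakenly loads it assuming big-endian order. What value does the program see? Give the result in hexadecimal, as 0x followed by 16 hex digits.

0x9BC95AFAA299B9FE

18354870681589172635 in 64-bit hexadecimal is 0xFEB999A2FA5AC99B.
Stored little-endian, the bytes at ascending addresses are 9B C9 5A FA A2 99 B9 FE.
Read back as big-endian, the last byte is least significant, giving 0x9BC95AFAA299B9FE.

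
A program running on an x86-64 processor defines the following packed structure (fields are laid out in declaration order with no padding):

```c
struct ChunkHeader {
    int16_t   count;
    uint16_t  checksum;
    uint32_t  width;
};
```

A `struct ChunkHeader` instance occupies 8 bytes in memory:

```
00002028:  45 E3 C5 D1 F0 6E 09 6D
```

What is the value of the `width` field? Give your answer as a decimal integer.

1829334768

`width` follows `count` (2 B), `checksum` (2 B), so it starts at offset 2 + 2 = 4 and occupies 4 bytes.
Bytes at offsets 4..7: F0 6E 09 6D.
Little-endian: lowest address holds the least-significant byte.
Reassemble most-significant byte first: 6D 09 6E F0 → 0x6D096EF0.
0x6D096EF0 = 1829334768.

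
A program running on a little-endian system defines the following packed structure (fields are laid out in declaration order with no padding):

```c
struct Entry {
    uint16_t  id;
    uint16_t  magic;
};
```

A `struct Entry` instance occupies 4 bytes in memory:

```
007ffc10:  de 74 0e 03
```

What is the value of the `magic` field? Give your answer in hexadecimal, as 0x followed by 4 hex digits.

`magic` follows `id` (2 bytes), so it starts at byte offset 2 and occupies 2 bytes.
Bytes at offsets 2..3: 0E 03.
Little-endian stores the least-significant byte at the lowest address.
Reassemble most-significant byte first: 03 0E → 0x030E.

0x030E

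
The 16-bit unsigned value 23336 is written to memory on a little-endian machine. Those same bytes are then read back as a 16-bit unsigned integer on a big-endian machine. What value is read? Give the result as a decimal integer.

23336 in 16-bit hexadecimal is 0x5B28.
Stored little-endian, the bytes at ascending addresses are 28 5B.
Read back as big-endian, the last byte is least significant, giving 0x285B.
0x285B = 10331.

10331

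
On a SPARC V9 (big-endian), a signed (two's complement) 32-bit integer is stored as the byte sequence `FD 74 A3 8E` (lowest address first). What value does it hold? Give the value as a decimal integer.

Big-endian stores the most-significant byte at the lowest address.
The bytes are already most-significant first: 0xFD74A38E.
Top bit is set, so as a signed 32-bit value this is 0xFD74A38E − 2^32 = -42687602.

-42687602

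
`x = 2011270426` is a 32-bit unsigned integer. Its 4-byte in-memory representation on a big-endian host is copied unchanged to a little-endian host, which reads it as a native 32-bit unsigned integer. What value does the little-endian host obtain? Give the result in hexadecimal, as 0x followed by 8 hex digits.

2011270426 in 32-bit hexadecimal is 0x77E18D1A.
Stored big-endian, the bytes at ascending addresses are 77 E1 8D 1A.
Read back as little-endian, the first byte is least significant, giving 0x1A8DE177.

0x1A8DE177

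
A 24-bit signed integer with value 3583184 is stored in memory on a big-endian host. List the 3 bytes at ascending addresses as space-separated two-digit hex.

3583184 in hexadecimal, padded to 24 bits, is 0x36ACD0.
Split into bytes (most-significant first): 36 AC D0.
Big-endian stores the most-significant byte at the lowest address.
So the memory order matches the most-significant-first order: 36 AC D0.

36 AC D0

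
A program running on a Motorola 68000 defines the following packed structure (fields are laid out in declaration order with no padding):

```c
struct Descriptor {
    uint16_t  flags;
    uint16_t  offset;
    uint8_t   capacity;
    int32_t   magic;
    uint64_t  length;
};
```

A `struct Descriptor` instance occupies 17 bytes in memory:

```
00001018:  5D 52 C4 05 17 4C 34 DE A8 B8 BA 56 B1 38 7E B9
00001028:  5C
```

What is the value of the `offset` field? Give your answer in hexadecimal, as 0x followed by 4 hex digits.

`offset` follows `flags` (2 bytes), so it starts at byte offset 2 and occupies 2 bytes.
Bytes at offsets 2..3: C4 05.
In big-endian order the high byte comes first in memory.
The bytes are already most-significant first: 0xC405.

0xC405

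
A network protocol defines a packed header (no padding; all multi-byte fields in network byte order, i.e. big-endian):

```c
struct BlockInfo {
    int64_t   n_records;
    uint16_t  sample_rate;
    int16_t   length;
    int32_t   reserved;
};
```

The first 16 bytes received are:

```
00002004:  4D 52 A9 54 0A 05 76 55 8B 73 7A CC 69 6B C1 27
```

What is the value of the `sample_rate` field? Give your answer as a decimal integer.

`sample_rate` follows `n_records` (8 bytes), so it starts at byte offset 8 and occupies 2 bytes.
Bytes at offsets 8..9: 8B 73.
In big-endian order the high byte comes first in memory.
The bytes are already most-significant first: 0x8B73.
0x8B73 = 35699.

35699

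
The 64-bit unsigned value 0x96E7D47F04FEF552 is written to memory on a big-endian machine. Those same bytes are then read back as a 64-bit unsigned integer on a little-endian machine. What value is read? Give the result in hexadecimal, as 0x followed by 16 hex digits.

0x52F5FE047FD4E796

Stored big-endian, the bytes at ascending addresses are 96 E7 D4 7F 04 FE F5 52.
Read back as little-endian, the first byte is least significant, giving 0x52F5FE047FD4E796.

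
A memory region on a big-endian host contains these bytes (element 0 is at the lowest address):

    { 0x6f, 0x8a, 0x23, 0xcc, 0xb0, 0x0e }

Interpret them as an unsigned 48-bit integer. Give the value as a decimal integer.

122639096786958

In big-endian order the high byte comes first in memory.
The bytes are already most-significant first: 0x6F8A23CCB00E.
0x6F8A23CCB00E = 122639096786958.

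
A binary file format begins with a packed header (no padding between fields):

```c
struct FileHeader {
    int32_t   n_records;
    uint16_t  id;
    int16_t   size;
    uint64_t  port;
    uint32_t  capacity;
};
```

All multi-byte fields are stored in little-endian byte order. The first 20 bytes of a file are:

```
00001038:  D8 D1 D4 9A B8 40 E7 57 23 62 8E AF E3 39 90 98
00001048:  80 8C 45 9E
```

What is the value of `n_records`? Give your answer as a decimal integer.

`n_records` is the first field, at byte offset 0, occupying 4 bytes.
Bytes at offsets 0..3: D8 D1 D4 9A.
Little-endian: lowest address holds the least-significant byte.
Reassemble most-significant byte first: 9A D4 D1 D8 → 0x9AD4D1D8.
Top bit is set, so as a signed 32-bit value this is 0x9AD4D1D8 − 2^32 = -1697328680.

-1697328680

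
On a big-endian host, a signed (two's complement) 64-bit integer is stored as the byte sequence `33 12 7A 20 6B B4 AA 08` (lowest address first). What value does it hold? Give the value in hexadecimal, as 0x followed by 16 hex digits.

0x33127A206BB4AA08

Big-endian: lowest address holds the most-significant byte.
The bytes are already most-significant first: 0x33127A206BB4AA08.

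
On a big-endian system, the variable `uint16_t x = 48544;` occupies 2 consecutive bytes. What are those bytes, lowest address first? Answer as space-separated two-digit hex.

48544 in hexadecimal, padded to 16 bits, is 0xBDA0.
Split into bytes (most-significant first): BD A0.
Big-endian stores the most-significant byte at the lowest address.
So the memory order matches the most-significant-first order: BD A0.

BD A0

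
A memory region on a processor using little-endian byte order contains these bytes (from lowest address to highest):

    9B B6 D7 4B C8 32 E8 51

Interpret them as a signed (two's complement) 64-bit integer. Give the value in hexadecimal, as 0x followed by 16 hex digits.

0x51E832C84BD7B69B

Little-endian stores the least-significant byte at the lowest address.
Reassemble most-significant byte first: 51 E8 32 C8 4B D7 B6 9B → 0x51E832C84BD7B69B.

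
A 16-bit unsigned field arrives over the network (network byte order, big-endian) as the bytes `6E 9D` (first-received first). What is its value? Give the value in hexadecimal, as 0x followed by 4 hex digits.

Big-endian stores the most-significant byte at the lowest address.
The bytes are already most-significant first: 0x6E9D.

0x6E9D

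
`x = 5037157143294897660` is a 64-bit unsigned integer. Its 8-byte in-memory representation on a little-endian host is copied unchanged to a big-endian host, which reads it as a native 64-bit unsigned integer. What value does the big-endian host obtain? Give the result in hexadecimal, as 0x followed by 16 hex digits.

5037157143294897660 in 64-bit hexadecimal is 0x45E793BBDBE9EDFC.
Stored little-endian, the bytes at ascending addresses are FC ED E9 DB BB 93 E7 45.
Read back as big-endian, the last byte is least significant, giving 0xFCEDE9DBBB93E745.

0xFCEDE9DBBB93E745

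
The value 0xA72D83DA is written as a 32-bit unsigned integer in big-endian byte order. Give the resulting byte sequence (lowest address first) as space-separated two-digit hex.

Split into bytes (most-significant first): A7 2D 83 DA.
In big-endian order the high byte comes first in memory.
So the memory order matches the most-significant-first order: A7 2D 83 DA.

A7 2D 83 DA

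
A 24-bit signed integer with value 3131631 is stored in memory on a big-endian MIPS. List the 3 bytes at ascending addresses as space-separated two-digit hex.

2F C8 EF

3131631 in hexadecimal, padded to 24 bits, is 0x2FC8EF.
Split into bytes (most-significant first): 2F C8 EF.
In big-endian order the high byte comes first in memory.
So the memory order matches the most-significant-first order: 2F C8 EF.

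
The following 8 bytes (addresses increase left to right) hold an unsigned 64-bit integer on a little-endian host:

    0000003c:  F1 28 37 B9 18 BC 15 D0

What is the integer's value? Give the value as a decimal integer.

14994097348772571377

Little-endian: lowest address holds the least-significant byte.
Reassemble most-significant byte first: D0 15 BC 18 B9 37 28 F1 → 0xD015BC18B93728F1.
0xD015BC18B93728F1 = 14994097348772571377.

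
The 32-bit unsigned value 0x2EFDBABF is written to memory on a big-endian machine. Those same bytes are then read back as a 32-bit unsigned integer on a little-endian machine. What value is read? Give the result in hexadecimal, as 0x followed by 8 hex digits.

Stored big-endian, the bytes at ascending addresses are 2E FD BA BF.
Read back as little-endian, the first byte is least significant, giving 0xBFBAFD2E.

0xBFBAFD2E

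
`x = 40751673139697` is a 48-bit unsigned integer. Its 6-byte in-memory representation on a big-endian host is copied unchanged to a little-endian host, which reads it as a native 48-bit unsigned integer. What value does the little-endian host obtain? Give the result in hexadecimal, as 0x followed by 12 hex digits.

0xF161003D1025

40751673139697 in 48-bit hexadecimal is 0x25103D0061F1.
Stored big-endian, the bytes at ascending addresses are 25 10 3D 00 61 F1.
Read back as little-endian, the first byte is least significant, giving 0xF161003D1025.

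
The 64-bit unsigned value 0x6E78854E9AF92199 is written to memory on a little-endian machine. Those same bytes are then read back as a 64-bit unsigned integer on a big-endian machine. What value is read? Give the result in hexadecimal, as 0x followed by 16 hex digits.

0x9921F99A4E85786E

Stored little-endian, the bytes at ascending addresses are 99 21 F9 9A 4E 85 78 6E.
Read back as big-endian, the last byte is least significant, giving 0x9921F99A4E85786E.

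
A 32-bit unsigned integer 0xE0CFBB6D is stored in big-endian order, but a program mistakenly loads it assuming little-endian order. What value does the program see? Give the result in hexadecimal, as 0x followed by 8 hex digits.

Stored big-endian, the bytes at ascending addresses are E0 CF BB 6D.
Read back as little-endian, the first byte is least significant, giving 0x6DBBCFE0.

0x6DBBCFE0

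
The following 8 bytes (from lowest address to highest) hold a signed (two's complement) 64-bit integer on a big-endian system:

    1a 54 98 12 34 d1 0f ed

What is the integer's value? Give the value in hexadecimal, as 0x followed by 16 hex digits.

0x1A54981234D10FED

In big-endian order the high byte comes first in memory.
The bytes are already most-significant first: 0x1A54981234D10FED.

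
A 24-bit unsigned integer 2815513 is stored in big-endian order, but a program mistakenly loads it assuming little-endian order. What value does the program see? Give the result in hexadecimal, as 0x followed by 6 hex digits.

0x19F62A

2815513 in 24-bit hexadecimal is 0x2AF619.
Stored big-endian, the bytes at ascending addresses are 2A F6 19.
Read back as little-endian, the first byte is least significant, giving 0x19F62A.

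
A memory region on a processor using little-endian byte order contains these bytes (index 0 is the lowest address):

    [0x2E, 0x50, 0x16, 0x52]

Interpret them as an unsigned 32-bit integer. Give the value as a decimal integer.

1377194030

Little-endian: lowest address holds the least-significant byte.
Reassemble most-significant byte first: 52 16 50 2E → 0x5216502E.
0x5216502E = 1377194030.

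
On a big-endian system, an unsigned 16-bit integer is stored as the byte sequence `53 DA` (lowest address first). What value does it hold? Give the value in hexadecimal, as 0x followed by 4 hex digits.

0x53DA

Big-endian stores the most-significant byte at the lowest address.
The bytes are already most-significant first: 0x53DA.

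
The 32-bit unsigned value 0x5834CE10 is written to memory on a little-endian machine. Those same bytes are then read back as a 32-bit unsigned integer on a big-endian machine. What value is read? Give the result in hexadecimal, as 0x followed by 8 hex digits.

0x10CE3458

Stored little-endian, the bytes at ascending addresses are 10 CE 34 58.
Read back as big-endian, the last byte is least significant, giving 0x10CE3458.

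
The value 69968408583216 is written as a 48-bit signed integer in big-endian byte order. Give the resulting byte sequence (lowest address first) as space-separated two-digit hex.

69968408583216 in hexadecimal, padded to 48 bits, is 0x3FA2CA239C30.
Split into bytes (most-significant first): 3F A2 CA 23 9C 30.
Big-endian stores the most-significant byte at the lowest address.
So the memory order matches the most-significant-first order: 3F A2 CA 23 9C 30.

3F A2 CA 23 9C 30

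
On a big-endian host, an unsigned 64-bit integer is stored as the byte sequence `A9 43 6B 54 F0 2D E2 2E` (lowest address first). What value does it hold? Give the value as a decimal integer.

Big-endian: lowest address holds the most-significant byte.
The bytes are already most-significant first: 0xA9436B54F02DE22E.
0xA9436B54F02DE22E = 12196710228400398894.

12196710228400398894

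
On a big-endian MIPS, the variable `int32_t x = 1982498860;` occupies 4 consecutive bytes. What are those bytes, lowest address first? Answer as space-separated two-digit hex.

76 2A 88 2C

1982498860 in hexadecimal, padded to 32 bits, is 0x762A882C.
Split into bytes (most-significant first): 76 2A 88 2C.
Big-endian: lowest address holds the most-significant byte.
So the memory order matches the most-significant-first order: 76 2A 88 2C.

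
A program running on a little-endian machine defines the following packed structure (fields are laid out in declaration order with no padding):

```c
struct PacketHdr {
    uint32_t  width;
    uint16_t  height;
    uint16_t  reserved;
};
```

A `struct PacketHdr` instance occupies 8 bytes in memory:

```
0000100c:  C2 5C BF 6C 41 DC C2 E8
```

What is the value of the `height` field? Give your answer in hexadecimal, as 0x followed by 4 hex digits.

`height` follows `width` (4 bytes), so it starts at byte offset 4 and occupies 2 bytes.
Bytes at offsets 4..5: 41 DC.
In little-endian order the low byte comes first in memory.
Reassemble most-significant byte first: DC 41 → 0xDC41.

0xDC41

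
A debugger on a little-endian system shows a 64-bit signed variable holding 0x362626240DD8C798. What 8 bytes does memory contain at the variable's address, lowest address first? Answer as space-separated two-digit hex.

98 C7 D8 0D 24 26 26 36

Split into bytes (most-significant first): 36 26 26 24 0D D8 C7 98.
Little-endian stores the least-significant byte at the lowest address.
So at ascending addresses the bytes are 98 C7 D8 0D 24 26 26 36.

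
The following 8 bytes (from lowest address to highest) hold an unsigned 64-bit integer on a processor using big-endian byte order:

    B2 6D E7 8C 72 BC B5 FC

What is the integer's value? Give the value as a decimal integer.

12857187101619041788

Big-endian: lowest address holds the most-significant byte.
The bytes are already most-significant first: 0xB26DE78C72BCB5FC.
0xB26DE78C72BCB5FC = 12857187101619041788.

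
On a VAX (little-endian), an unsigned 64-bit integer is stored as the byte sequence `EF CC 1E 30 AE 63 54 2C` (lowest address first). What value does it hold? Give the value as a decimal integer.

3194287635495308527

Little-endian stores the least-significant byte at the lowest address.
Reassemble most-significant byte first: 2C 54 63 AE 30 1E CC EF → 0x2C5463AE301ECCEF.
0x2C5463AE301ECCEF = 3194287635495308527.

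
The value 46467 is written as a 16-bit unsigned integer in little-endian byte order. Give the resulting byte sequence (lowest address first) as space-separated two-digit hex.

83 B5

46467 in hexadecimal, padded to 16 bits, is 0xB583.
Split into bytes (most-significant first): B5 83.
Little-endian: lowest address holds the least-significant byte.
So at ascending addresses the bytes are 83 B5.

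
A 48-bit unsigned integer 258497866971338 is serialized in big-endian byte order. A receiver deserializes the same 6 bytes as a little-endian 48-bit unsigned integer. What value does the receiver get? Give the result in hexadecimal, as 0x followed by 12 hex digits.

258497866971338 in 48-bit hexadecimal is 0xEB1A398938CA.
Stored big-endian, the bytes at ascending addresses are EB 1A 39 89 38 CA.
Read back as little-endian, the first byte is least significant, giving 0xCA3889391AEB.

0xCA3889391AEB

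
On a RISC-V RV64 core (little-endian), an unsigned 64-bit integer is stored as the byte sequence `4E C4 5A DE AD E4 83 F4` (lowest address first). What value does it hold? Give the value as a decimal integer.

In little-endian order the low byte comes first in memory.
Reassemble most-significant byte first: F4 83 E4 AD DE 5A C4 4E → 0xF483E4ADDE5AC44E.
0xF483E4ADDE5AC44E = 17619177602614477902.

17619177602614477902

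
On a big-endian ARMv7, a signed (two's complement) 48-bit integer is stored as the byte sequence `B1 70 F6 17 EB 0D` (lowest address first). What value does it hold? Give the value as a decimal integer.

In big-endian order the high byte comes first in memory.
The bytes are already most-significant first: 0xB170F617EB0D.
Top bit is set, so as a signed 48-bit value this is 0xB170F617EB0D − 2^48 = -86376253494515.

-86376253494515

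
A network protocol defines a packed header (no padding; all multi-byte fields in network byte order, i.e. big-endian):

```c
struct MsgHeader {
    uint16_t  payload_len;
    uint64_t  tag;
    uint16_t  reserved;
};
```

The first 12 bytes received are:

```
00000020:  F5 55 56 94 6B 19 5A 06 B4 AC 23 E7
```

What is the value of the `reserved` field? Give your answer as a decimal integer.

9191

`reserved` follows `payload_len` (2 B), `tag` (8 B), so it starts at offset 2 + 8 = 10 and occupies 2 bytes.
Bytes at offsets 10..11: 23 E7.
In big-endian order the high byte comes first in memory.
The bytes are already most-significant first: 0x23E7.
0x23E7 = 9191.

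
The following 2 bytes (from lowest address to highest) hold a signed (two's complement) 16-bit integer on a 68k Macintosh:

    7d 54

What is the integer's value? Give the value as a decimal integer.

Big-endian: lowest address holds the most-significant byte.
The bytes are already most-significant first: 0x7D54.
0x7D54 = 32084.

32084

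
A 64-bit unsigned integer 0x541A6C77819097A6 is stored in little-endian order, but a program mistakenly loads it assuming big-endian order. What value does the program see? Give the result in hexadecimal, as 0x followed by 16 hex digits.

Stored little-endian, the bytes at ascending addresses are A6 97 90 81 77 6C 1A 54.
Read back as big-endian, the last byte is least significant, giving 0xA6979081776C1A54.

0xA6979081776C1A54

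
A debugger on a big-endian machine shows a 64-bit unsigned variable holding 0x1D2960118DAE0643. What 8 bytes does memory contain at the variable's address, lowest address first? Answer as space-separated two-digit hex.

1D 29 60 11 8D AE 06 43

Split into bytes (most-significant first): 1D 29 60 11 8D AE 06 43.
Big-endian: lowest address holds the most-significant byte.
So the memory order matches the most-significant-first order: 1D 29 60 11 8D AE 06 43.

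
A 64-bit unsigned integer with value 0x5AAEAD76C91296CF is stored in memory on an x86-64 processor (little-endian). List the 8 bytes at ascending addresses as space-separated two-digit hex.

CF 96 12 C9 76 AD AE 5A

Split into bytes (most-significant first): 5A AE AD 76 C9 12 96 CF.
Little-endian stores the least-significant byte at the lowest address.
So at ascending addresses the bytes are CF 96 12 C9 76 AD AE 5A.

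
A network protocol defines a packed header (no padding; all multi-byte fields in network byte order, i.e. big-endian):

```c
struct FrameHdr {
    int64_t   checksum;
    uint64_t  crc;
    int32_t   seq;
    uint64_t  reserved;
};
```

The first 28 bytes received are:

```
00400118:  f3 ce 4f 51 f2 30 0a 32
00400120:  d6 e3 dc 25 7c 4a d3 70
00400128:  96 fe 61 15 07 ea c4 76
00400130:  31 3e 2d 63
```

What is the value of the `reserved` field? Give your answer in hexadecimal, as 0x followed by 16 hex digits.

0x07EAC476313E2D63

`reserved` follows `checksum` (8 B), `crc` (8 B), `seq` (4 B), so it starts at offset 8 + 8 + 4 = 20 and occupies 8 bytes.
Bytes at offsets 20..27: 07 EA C4 76 31 3E 2D 63.
In big-endian order the high byte comes first in memory.
The bytes are already most-significant first: 0x07EAC476313E2D63.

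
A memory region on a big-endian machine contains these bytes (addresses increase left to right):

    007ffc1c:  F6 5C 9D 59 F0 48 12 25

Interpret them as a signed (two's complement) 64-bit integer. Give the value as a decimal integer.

-694507232912993755

In big-endian order the high byte comes first in memory.
The bytes are already most-significant first: 0xF65C9D59F0481225.
Top bit is set, so as a signed 64-bit value this is 0xF65C9D59F0481225 − 2^64 = -694507232912993755.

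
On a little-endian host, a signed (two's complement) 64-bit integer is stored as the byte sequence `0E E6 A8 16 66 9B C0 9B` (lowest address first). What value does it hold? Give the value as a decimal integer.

-7223602939533138418

Little-endian stores the least-significant byte at the lowest address.
Reassemble most-significant byte first: 9B C0 9B 66 16 A8 E6 0E → 0x9BC09B6616A8E60E.
Top bit is set, so as a signed 64-bit value this is 0x9BC09B6616A8E60E − 2^64 = -7223602939533138418.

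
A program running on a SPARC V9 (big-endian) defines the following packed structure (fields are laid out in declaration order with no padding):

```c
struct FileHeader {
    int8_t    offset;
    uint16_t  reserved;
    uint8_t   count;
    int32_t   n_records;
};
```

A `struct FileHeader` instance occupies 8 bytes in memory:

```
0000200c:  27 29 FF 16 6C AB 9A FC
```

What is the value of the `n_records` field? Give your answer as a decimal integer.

`n_records` follows `offset` (1 B), `reserved` (2 B), `count` (1 B), so it starts at offset 1 + 2 + 1 = 4 and occupies 4 bytes.
Bytes at offsets 4..7: 6C AB 9A FC.
Big-endian stores the most-significant byte at the lowest address.
The bytes are already most-significant first: 0x6CAB9AFC.
0x6CAB9AFC = 1823185660.

1823185660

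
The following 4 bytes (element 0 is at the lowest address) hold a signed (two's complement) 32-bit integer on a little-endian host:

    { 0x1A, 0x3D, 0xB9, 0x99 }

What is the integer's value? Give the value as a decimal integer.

-1715913446

Little-endian stores the least-significant byte at the lowest address.
Reassemble most-significant byte first: 99 B9 3D 1A → 0x99B93D1A.
Top bit is set, so as a signed 32-bit value this is 0x99B93D1A − 2^32 = -1715913446.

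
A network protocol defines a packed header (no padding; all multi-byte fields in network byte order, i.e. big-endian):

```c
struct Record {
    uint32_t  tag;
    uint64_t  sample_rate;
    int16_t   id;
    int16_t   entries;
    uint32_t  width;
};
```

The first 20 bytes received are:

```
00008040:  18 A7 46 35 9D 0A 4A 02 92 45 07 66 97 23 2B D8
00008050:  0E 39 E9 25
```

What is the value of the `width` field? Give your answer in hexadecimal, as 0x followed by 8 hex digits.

0x0E39E925

`width` follows `tag` (4 B), `sample_rate` (8 B), `id` (2 B), `entries` (2 B), so it starts at offset 4 + 8 + 2 + 2 = 16 and occupies 4 bytes.
Bytes at offsets 16..19: 0E 39 E9 25.
Big-endian: lowest address holds the most-significant byte.
The bytes are already most-significant first: 0x0E39E925.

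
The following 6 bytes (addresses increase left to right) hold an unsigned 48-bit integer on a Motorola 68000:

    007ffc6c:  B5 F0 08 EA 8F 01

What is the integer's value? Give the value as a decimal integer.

Big-endian stores the most-significant byte at the lowest address.
The bytes are already most-significant first: 0xB5F008EA8F01.
0xB5F008EA8F01 = 200042546368257.

200042546368257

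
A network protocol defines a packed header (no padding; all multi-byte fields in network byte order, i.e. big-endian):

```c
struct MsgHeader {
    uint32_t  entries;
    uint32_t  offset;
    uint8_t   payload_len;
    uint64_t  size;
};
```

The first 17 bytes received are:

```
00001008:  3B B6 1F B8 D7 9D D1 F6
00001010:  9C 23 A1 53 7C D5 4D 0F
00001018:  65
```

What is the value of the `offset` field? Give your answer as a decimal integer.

`offset` follows `entries` (4 bytes), so it starts at byte offset 4 and occupies 4 bytes.
Bytes at offsets 4..7: D7 9D D1 F6.
Big-endian: lowest address holds the most-significant byte.
The bytes are already most-significant first: 0xD79DD1F6.
0xD79DD1F6 = 3617444342.

3617444342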